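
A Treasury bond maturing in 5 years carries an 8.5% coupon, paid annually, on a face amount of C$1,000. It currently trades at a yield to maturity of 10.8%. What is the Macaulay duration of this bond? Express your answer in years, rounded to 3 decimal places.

4.239 years

Periodic yield y = 0.108. Discount each cash flow and weight by its year:
  t   CF        PV=CF/(1+0.108)^t    t·PV
  1        85.00        76.7148        76.7148
  2        85.00        69.2372       138.4744
  3        85.00        62.4884       187.4653
  4        85.00        56.3975       225.5900
  5     1,085.00       649.7270     3,248.6352
  Σ                    914.5650     3,876.8797
Price P = Σ PV = 914.5650.
Macaulay duration = Σ(t·PV) / P = 3,876.8797 / 914.5650 = 4.23904 years.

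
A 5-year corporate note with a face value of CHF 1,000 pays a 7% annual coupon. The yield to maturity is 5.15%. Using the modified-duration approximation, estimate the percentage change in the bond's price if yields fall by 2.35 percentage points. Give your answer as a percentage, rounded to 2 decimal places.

+9.86%

Periodic yield y = 0.0515. Modified duration first:
  t   CF        PV=CF/(1+0.0515)^t    t·PV
  1        70.00        66.5716        66.5716
  2        70.00        63.3110       126.6221
  3        70.00        60.2102       180.6307
  4        70.00        57.2613       229.0451
  5     1,070.00       832.4102     4,162.0510
  Σ                  1,079.7643     4,764.9204
P = 1,079.7643; D_Mac = 4.41293 yrs; D_mod = 4.41293/(1+0.0515) = 4.19679 yrs.
ΔP/P ≈ -D_mod · Δy = -4.19679 × (-0.0235) = +0.098625 = +9.8625%.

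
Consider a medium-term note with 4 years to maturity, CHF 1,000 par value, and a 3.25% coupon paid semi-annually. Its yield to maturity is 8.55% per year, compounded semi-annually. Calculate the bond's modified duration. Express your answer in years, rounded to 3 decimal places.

Periodic yield y = 0.04275. First find Macaulay duration:
  t   CF        PV=CF/(1+0.04275)^t    t·PV
  1        16.25        15.5838        15.5838
  2        16.25        14.9449        29.8898
  3        16.25        14.3322        42.9966
  4        16.25        13.7446        54.9785
  5        16.25        13.1811        65.9056
  6        16.25        12.6407        75.8444
  7        16.25        12.1225        84.8575
  8     1,016.25       727.0411     5,816.3289
  Σ                    823.5910     6,186.3850
P = 823.5910; Macaulay duration = 6,186.3850 / 823.5910 = 7.51148 half-year periods = 3.75574 years.
Modified duration = D_Mac / (1 + y) = 3.75574 / 1.04275 = 3.60176 years.

3.602 years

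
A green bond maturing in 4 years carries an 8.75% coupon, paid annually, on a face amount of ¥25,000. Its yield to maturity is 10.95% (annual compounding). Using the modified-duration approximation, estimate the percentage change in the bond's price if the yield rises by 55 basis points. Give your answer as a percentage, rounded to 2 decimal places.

-1.75%

Periodic yield y = 0.1095. Modified duration first:
  t   CF        PV=CF/(1+0.1095)^t    t·PV
  1     2,187.50     1,971.6088     1,971.6088
  2     2,187.50     1,777.0246     3,554.0493
  3     2,187.50     1,601.6446     4,804.9337
  4    27,187.50    17,941.5536    71,766.2146
  Σ                 23,291.8317    82,096.8064
P = 23,291.8317; D_Mac = 3.52470 yrs; D_mod = 3.52470/(1+0.1095) = 3.17684 yrs.
ΔP/P ≈ -D_mod · Δy = -3.17684 × (+0.0055) = -0.017473 = -1.7473%.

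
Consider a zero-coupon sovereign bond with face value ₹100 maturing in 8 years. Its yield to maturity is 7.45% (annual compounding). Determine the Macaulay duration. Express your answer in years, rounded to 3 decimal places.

A zero-coupon bond has a single cash flow at maturity, so its Macaulay duration equals its maturity: 8 years.

8.000 years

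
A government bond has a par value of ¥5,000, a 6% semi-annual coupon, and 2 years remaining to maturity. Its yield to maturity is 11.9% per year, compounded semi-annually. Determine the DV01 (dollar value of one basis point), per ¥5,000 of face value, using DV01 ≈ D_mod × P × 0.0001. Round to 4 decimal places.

Periodic yield y = 0.0595.
  t   CF        PV=CF/(1+0.0595)^t    t·PV
  1       150.00       141.5762       141.5762
  2       150.00       133.6255       267.2510
  3       150.00       126.1213       378.3638
  4     5,150.00     4,086.9882    16,347.9528
  Σ                  4,488.3112    17,135.1439
P = 4,488.3112; D_Mac = 3.81773 half-year periods = 1.90886 yrs; D_mod = 1.80166 yrs.
DV01 ≈ 1.80166 × 4,488.3112 × 0.0001 = 0.808643.

¥0.8086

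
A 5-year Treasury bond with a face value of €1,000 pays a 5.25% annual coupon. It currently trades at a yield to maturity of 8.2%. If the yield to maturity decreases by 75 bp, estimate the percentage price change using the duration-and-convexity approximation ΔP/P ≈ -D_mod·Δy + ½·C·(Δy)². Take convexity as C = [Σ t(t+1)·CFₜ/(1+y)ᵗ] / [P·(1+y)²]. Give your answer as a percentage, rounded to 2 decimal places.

+3.18%

With y = 0.082:
  t   CF        PV=CF/(1+0.082)^t    t·PV        t(t+1)·PV
  1        52.50        48.5213        48.5213          97.0425
  2        52.50        44.8440        89.6881         269.0643
  3        52.50        41.4455       124.3365         497.3462
  4        52.50        38.3045       153.2182         766.0908
  5     1,052.50       709.7180     3,548.5898      21,291.5391
  Σ                    882.8333     3,964.3539      22,921.0828
P = 882.8333; D_Mac = 4.49049 yrs; D_mod = 4.15018 yrs; C = 22.17695.
Duration effect: -4.15018 × (-0.0075) = +0.031126
Convexity effect: 0.5 × 22.17695 × (-0.0075)² = +0.0006237
ΔP/P ≈ +0.031126 + 0.0006237 = +0.031750 = +3.1750%.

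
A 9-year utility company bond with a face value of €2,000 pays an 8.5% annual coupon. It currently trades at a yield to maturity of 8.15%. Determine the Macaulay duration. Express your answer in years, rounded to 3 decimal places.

Periodic yield y = 0.0815. Discount each cash flow and weight by its year:
  t   CF        PV=CF/(1+0.0815)^t    t·PV
  1       170.00       157.1891       157.1891
  2       170.00       145.3436       290.6872
  3       170.00       134.3907       403.1722
  4       170.00       124.2633       497.0531
  5       170.00       114.8990       574.4951
  6       170.00       106.2404       637.4425
  7       170.00        98.2343       687.6403
  8       170.00        90.8316       726.6524
  9     2,170.00     1,072.0648     9,648.5828
  Σ                  2,043.4568    13,622.9147
Price P = Σ PV = 2,043.4568.
Macaulay duration = Σ(t·PV) / P = 13,622.9147 / 2,043.4568 = 6.66660 years.

6.667 years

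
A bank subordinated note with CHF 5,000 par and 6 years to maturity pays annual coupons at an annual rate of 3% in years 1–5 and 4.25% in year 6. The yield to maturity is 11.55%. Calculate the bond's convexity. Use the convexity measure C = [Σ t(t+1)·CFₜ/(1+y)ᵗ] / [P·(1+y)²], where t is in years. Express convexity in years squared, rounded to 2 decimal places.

29.77

With y = 0.1155:
  t   CF        PV=CF/(1+0.1155)^t    t·PV        t(t+1)·PV
  1       150.00       134.4688       134.4688         268.9377
  2       150.00       120.5458       241.0916         723.2748
  3       150.00       108.0644       324.1931       1,296.7725
  4       150.00        96.8753       387.5011       1,937.5056
  5       150.00        86.8447       434.2236       2,605.3414
  6     5,212.50     2,705.3822    16,232.2929     113,626.0503
  Σ                  3,252.1812    17,753.7712     120,457.8823
P = 3,252.1812.
Convexity = Σ t(t+1)·PV / [P·(1+y)²] = 120,457.8823 / (3,252.1812 × 1.244340) = 29.76606.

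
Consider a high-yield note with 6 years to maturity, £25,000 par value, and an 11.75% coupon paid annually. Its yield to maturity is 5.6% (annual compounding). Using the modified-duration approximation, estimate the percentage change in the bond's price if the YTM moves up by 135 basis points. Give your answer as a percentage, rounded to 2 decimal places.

-6.15%

Periodic yield y = 0.056. Modified duration first:
  t   CF        PV=CF/(1+0.056)^t    t·PV
  1     2,937.50     2,781.7235     2,781.7235
  2     2,937.50     2,634.2078     5,268.4157
  3     2,937.50     2,494.5150     7,483.5450
  4     2,937.50     2,362.2301     9,448.9205
  5     2,937.50     2,236.9603    11,184.8017
  6    27,937.50    20,146.7052   120,880.2311
  Σ                 32,656.3420   157,047.6375
P = 32,656.3420; D_Mac = 4.80910 yrs; D_mod = 4.80910/(1+0.056) = 4.55407 yrs.
ΔP/P ≈ -D_mod · Δy = -4.55407 × (+0.0135) = -0.061480 = -6.1480%.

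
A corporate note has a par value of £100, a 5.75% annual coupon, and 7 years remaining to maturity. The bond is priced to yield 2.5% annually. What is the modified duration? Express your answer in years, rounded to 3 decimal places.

5.914 years

Periodic yield y = 0.025. First find Macaulay duration:
  t   CF        PV=CF/(1+0.025)^t    t·PV
  1         5.75         5.6098         5.6098
  2         5.75         5.4729        10.9459
  3         5.75         5.3394        16.0183
  4         5.75         5.2092        20.8369
  5         5.75         5.0822        25.4108
  6         5.75         4.9582        29.7492
  7       105.75        88.9638       622.7466
  Σ                    120.6355       731.3175
P = 120.6355; Macaulay duration = 731.3175 / 120.6355 = 6.06221 years.
Modified duration = D_Mac / (1 + y) = 6.06221 / 1.025 = 5.91435 years.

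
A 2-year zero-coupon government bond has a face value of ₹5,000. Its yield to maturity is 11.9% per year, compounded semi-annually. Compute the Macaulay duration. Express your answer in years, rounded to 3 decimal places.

A zero-coupon bond has a single cash flow at maturity, so its Macaulay duration equals its maturity: 2 years.
(Equivalently: 4 semi-annual periods ÷ 2 = 2 years.)

2.000 years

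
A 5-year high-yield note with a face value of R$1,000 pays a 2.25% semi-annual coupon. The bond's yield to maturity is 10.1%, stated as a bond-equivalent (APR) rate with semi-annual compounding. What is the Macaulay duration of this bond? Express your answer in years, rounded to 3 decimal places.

4.695 years

Periodic yield y = 0.0505. Discount each cash flow and weight by its period:
  t   CF        PV=CF/(1+0.0505)^t    t·PV
  1        11.25        10.7092        10.7092
  2        11.25        10.1944        20.3887
  3        11.25         9.7043        29.1129
  4        11.25         9.2378        36.9512
  5        11.25         8.7937        43.9686
  6        11.25         8.3710        50.2259
  7        11.25         7.9686        55.7800
  8        11.25         7.5855        60.6840
  9        11.25         7.2208        64.9876
  10    1,011.25       617.8712     6,178.7122
  Σ                    697.6565     6,551.5202
Price P = Σ PV = 697.6565.
Macaulay duration = Σ(t·PV) / P = 6,551.5202 / 697.6565 = 9.39075 half-year periods.
In years: 9.39075 / 2 = 4.69538 years.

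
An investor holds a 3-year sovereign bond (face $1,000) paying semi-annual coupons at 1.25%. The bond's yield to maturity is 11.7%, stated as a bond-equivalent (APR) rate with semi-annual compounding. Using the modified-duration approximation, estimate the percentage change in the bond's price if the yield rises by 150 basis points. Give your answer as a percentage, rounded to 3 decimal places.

Periodic yield y = 0.0585. Modified duration first:
  t   CF        PV=CF/(1+0.0585)^t    t·PV
  1         6.25         5.9046         5.9046
  2         6.25         5.5783        11.1565
  3         6.25         5.2700        15.8099
  4         6.25         4.9787        19.9148
  5         6.25         4.7035        23.5177
  6     1,006.25       715.4194     4,292.5165
  Σ                    741.8545     4,368.8200
P = 741.8545; D_Mac = 5.88905 half-year periods = 2.94453 yrs; D_mod = 2.94453/(1+0.0585) = 2.78179 yrs.
ΔP/P ≈ -D_mod · Δy = -2.78179 × (+0.015) = -0.041727 = -4.1727%.

-4.173%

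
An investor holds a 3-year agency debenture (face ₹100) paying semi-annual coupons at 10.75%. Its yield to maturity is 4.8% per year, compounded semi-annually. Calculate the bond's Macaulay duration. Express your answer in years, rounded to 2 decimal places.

2.67 years

Periodic yield y = 0.024. Discount each cash flow and weight by its period:
  t   CF        PV=CF/(1+0.024)^t    t·PV
  1        5.375         5.2490         5.2490
  2        5.375         5.1260        10.2520
  3        5.375         5.0059        15.0176
  4        5.375         4.8885        19.5541
  5        5.375         4.7740        23.8698
  6      105.375        91.3982       548.3895
  Σ                    116.4416       622.3320
Price P = Σ PV = 116.4416.
Macaulay duration = Σ(t·PV) / P = 622.3320 / 116.4416 = 5.34458 half-year periods.
In years: 5.34458 / 2 = 2.67229 years.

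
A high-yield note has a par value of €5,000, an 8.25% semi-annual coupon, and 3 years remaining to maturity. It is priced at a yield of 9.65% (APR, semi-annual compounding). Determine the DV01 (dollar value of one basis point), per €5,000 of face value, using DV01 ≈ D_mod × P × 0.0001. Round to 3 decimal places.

€1.247

Periodic yield y = 0.04825.
  t   CF        PV=CF/(1+0.04825)^t    t·PV
  1       206.25       196.7565       196.7565
  2       206.25       187.7000       375.4000
  3       206.25       179.0603       537.1809
  4       206.25       170.8183       683.2733
  5       206.25       162.9557       814.7786
  6     5,206.25     3,924.0614    23,544.3683
  Σ                  4,821.3522    26,151.7576
P = 4,821.3522; D_Mac = 5.42415 half-year periods = 2.71208 yrs; D_mod = 2.58724 yrs.
DV01 ≈ 2.58724 × 4,821.3522 × 0.0001 = 1.247401.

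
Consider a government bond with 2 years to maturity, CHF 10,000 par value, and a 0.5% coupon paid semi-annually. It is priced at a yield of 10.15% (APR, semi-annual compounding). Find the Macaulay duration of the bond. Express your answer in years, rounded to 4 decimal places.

Periodic yield y = 0.05075. Discount each cash flow and weight by its period:
  t   CF        PV=CF/(1+0.05075)^t    t·PV
  1        25.00        23.7925        23.7925
  2        25.00        22.6434        45.2868
  3        25.00        21.5497        64.6492
  4    10,025.00     8,224.0698    32,896.2791
  Σ                  8,292.0554    33,030.0076
Price P = Σ PV = 8,292.0554.
Macaulay duration = Σ(t·PV) / P = 33,030.0076 / 8,292.0554 = 3.98333 half-year periods.
In years: 3.98333 / 2 = 1.99167 years.

1.9917 years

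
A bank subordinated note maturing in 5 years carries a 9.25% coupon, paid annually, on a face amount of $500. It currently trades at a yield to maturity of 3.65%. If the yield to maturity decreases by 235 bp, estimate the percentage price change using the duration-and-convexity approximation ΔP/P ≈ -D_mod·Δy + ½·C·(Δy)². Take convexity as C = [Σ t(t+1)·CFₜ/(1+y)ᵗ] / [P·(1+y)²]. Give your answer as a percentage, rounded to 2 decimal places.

+10.41%

With y = 0.0365:
  t   CF        PV=CF/(1+0.0365)^t    t·PV        t(t+1)·PV
  1        46.25        44.6213        44.6213          89.2426
  2        46.25        43.0500        86.1000         258.3000
  3        46.25        41.5340       124.6020         498.4081
  4        46.25        40.0714       160.2856         801.4280
  5       546.25       456.6095     2,283.0474      13,698.2842
  Σ                    625.8862     2,698.6563      15,345.6629
P = 625.8862; D_Mac = 4.31174 yrs; D_mod = 4.15990 yrs; C = 22.82189.
Duration effect: -4.15990 × (-0.0235) = +0.097758
Convexity effect: 0.5 × 22.82189 × (-0.0235)² = +0.0063017
ΔP/P ≈ +0.097758 + 0.0063017 = +0.104059 = +10.4059%.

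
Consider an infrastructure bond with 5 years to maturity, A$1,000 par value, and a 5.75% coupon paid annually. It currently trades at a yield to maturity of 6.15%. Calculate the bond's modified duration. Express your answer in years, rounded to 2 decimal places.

4.22 years

Periodic yield y = 0.0615. First find Macaulay duration:
  t   CF        PV=CF/(1+0.0615)^t    t·PV
  1        57.50        54.1686        54.1686
  2        57.50        51.0303       102.0605
  3        57.50        48.0737       144.2212
  4        57.50        45.2885       181.1540
  5     1,057.50       784.6580     3,923.2898
  Σ                    983.2191     4,404.8941
P = 983.2191; Macaulay duration = 4,404.8941 / 983.2191 = 4.48007 years.
Modified duration = D_Mac / (1 + y) = 4.48007 / 1.0615 = 4.22051 years.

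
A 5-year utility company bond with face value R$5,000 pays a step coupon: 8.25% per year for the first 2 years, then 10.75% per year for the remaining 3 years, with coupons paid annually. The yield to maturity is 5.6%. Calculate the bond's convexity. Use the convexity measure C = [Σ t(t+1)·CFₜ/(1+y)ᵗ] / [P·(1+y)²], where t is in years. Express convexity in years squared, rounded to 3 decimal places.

21.957

With y = 0.056:
  t   CF        PV=CF/(1+0.056)^t    t·PV        t(t+1)·PV
  1       412.50       390.6250       390.6250         781.2500
  2       412.50       369.9100       739.8201       2,219.4602
  3       537.50       456.4432     1,369.3295       5,477.3181
  4       537.50       432.2379     1,728.9514       8,644.7570
  5     5,537.50     4,216.9082    21,084.5411     126,507.2464
  Σ                  5,866.1243    25,313.2671     143,630.0317
P = 5,866.1243.
Convexity = Σ t(t+1)·PV / [P·(1+y)²] = 143,630.0317 / (5,866.1243 × 1.115136) = 21.95665.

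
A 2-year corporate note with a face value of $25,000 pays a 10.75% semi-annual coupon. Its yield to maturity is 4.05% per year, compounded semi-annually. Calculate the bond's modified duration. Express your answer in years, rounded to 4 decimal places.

1.8247 years

Periodic yield y = 0.02025. First find Macaulay duration:
  t   CF        PV=CF/(1+0.02025)^t    t·PV
  1     1,343.75     1,317.0791     1,317.0791
  2     1,343.75     1,290.9377     2,581.8753
  3     1,343.75     1,265.3150     3,795.9451
  4    26,343.75    24,313.7072    97,254.8288
  Σ                 28,187.0390   104,949.7284
P = 28,187.0390; Macaulay duration = 104,949.7284 / 28,187.0390 = 3.72333 half-year periods = 1.86167 years.
Modified duration = D_Mac / (1 + y) = 1.86167 / 1.02025 = 1.82472 years.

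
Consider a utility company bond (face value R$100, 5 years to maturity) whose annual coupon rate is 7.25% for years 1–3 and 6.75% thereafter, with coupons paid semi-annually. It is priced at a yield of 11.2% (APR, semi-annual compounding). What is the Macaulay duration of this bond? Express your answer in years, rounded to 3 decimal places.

Periodic yield y = 0.056. Discount each cash flow and weight by its period:
  t   CF        PV=CF/(1+0.056)^t    t·PV
  1        3.625         3.4328         3.4328
  2        3.625         3.2507         6.5014
  3        3.625         3.0783         9.2350
  4        3.625         2.9151        11.6604
  5        3.625         2.7605        13.8025
  6        3.625         2.6141        15.6847
  7        3.375         2.3048        16.1333
  8        3.375         2.1825        17.4603
  9        3.375         2.0668        18.6012
  10     103.375        59.9482       599.4823
  Σ                     84.5539       711.9939
Price P = Σ PV = 84.5539.
Macaulay duration = Σ(t·PV) / P = 711.9939 / 84.5539 = 8.42060 half-year periods.
In years: 8.42060 / 2 = 4.21030 years.

4.210 years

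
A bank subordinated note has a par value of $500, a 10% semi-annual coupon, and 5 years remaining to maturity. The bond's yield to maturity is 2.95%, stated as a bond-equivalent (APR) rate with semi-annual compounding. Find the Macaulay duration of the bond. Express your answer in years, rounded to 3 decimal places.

Periodic yield y = 0.01475. Discount each cash flow and weight by its period:
  t   CF        PV=CF/(1+0.01475)^t    t·PV
  1        25.00        24.6366        24.6366
  2        25.00        24.2785        48.5570
  3        25.00        23.9256        71.7768
  4        25.00        23.5778        94.3113
  5        25.00        23.2351       116.1755
  6        25.00        22.8974       137.3842
  7        25.00        22.5645       157.9518
  8        25.00        22.2366       177.8924
  9        25.00        21.9133       197.2200
  10      525.00       453.4910     4,534.9103
  Σ                    662.7565     5,560.8161
Price P = Σ PV = 662.7565.
Macaulay duration = Σ(t·PV) / P = 5,560.8161 / 662.7565 = 8.39044 half-year periods.
In years: 8.39044 / 2 = 4.19522 years.

4.195 years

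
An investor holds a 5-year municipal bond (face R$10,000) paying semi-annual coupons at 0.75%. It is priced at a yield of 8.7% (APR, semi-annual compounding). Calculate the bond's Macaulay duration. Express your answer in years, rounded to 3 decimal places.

4.894 years

Periodic yield y = 0.0435. Discount each cash flow and weight by its period:
  t   CF        PV=CF/(1+0.0435)^t    t·PV
  1        37.50        35.9368        35.9368
  2        37.50        34.4387        68.8773
  3        37.50        33.0030        99.0091
  4        37.50        31.6273       126.5090
  5        37.50        30.3088       151.5441
  6        37.50        29.0453       174.2721
  7        37.50        27.8345       194.8418
  8        37.50        26.6742       213.3937
  9        37.50        25.5623       230.0603
  10   10,037.50     6,556.9372    65,569.3720
  Σ                  6,831.3681    66,863.8162
Price P = Σ PV = 6,831.3681.
Macaulay duration = Σ(t·PV) / P = 66,863.8162 / 6,831.3681 = 9.78776 half-year periods.
In years: 9.78776 / 2 = 4.89388 years.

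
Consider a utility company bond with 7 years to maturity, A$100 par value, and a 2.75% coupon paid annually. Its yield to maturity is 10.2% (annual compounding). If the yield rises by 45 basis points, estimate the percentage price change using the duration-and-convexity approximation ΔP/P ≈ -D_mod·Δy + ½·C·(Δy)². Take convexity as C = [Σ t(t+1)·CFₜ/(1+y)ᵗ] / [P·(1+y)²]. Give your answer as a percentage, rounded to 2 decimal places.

With y = 0.102:
  t   CF        PV=CF/(1+0.102)^t    t·PV        t(t+1)·PV
  1         2.75         2.4955         2.4955           4.9909
  2         2.75         2.2645         4.5290          13.5869
  3         2.75         2.0549         6.1647          24.6586
  4         2.75         1.8647         7.4588          37.2938
  5         2.75         1.6921         8.4605          50.7628
  6         2.75         1.5355         9.2129          64.4900
  7       102.75        52.0608       364.4255       2,915.4037
  Σ                     63.9679       402.7466       3,111.1868
P = 63.9679; D_Mac = 6.29608 yrs; D_mod = 5.71332 yrs; C = 40.04986.
Duration effect: -5.71332 × (+0.0045) = -0.025710
Convexity effect: 0.5 × 40.04986 × (0.0045)² = +0.0004055
ΔP/P ≈ -0.025710 + 0.0004055 = -0.025304 = -2.5304%.

-2.53%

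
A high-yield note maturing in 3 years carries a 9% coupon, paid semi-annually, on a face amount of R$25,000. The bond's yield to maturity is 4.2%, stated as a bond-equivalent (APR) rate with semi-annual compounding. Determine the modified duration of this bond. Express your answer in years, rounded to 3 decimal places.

Periodic yield y = 0.021. First find Macaulay duration:
  t   CF        PV=CF/(1+0.021)^t    t·PV
  1     1,125.00     1,101.8609     1,101.8609
  2     1,125.00     1,079.1978     2,158.3955
  3     1,125.00     1,057.0008     3,171.0023
  4     1,125.00     1,035.2603     4,141.0411
  5     1,125.00     1,013.9670     5,069.8349
  6    26,125.00    23,062.2591   138,373.5545
  Σ                 28,349.5458   154,015.6892
P = 28,349.5458; Macaulay duration = 154,015.6892 / 28,349.5458 = 5.43274 half-year periods = 2.71637 years.
Modified duration = D_Mac / (1 + y) = 2.71637 / 1.021 = 2.66050 years.

2.660 years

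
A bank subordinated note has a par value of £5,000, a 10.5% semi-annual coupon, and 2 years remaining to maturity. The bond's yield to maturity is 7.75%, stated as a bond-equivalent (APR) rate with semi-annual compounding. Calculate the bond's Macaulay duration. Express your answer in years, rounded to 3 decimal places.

1.859 years

Periodic yield y = 0.03875. Discount each cash flow and weight by its period:
  t   CF        PV=CF/(1+0.03875)^t    t·PV
  1       262.50       252.7076       252.7076
  2       262.50       243.2805       486.5609
  3       262.50       234.2050       702.6151
  4     5,262.50     4,520.0992    18,080.3966
  Σ                  5,250.2922    19,522.2802
Price P = Σ PV = 5,250.2922.
Macaulay duration = Σ(t·PV) / P = 19,522.2802 / 5,250.2922 = 3.71832 half-year periods.
In years: 3.71832 / 2 = 1.85916 years.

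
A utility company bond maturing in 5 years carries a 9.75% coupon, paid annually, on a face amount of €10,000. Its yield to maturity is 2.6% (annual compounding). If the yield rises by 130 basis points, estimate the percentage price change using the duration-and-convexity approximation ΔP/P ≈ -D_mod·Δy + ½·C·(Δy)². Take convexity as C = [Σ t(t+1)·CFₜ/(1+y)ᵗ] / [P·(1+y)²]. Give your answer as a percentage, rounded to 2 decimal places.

With y = 0.026:
  t   CF        PV=CF/(1+0.026)^t    t·PV        t(t+1)·PV
  1       975.00       950.2924       950.2924       1,900.5848
  2       975.00       926.2109     1,852.4218       5,557.2655
  3       975.00       902.7397     2,708.2190      10,832.8762
  4       975.00       879.8632     3,519.4530      17,597.2648
  5    10,975.00     9,653.1204    48,265.6022     289,593.6133
  Σ                 13,312.2267    57,295.9884     325,481.6046
P = 13,312.2267; D_Mac = 4.30401 yrs; D_mod = 4.19494 yrs; C = 23.22635.
Duration effect: -4.19494 × (+0.013) = -0.054534
Convexity effect: 0.5 × 23.22635 × (0.013)² = +0.0019626
ΔP/P ≈ -0.054534 + 0.0019626 = -0.052572 = -5.2572%.

-5.26%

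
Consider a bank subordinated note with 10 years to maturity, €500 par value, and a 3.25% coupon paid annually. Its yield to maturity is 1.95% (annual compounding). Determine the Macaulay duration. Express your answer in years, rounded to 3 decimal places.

Periodic yield y = 0.0195. Discount each cash flow and weight by its year:
  t   CF        PV=CF/(1+0.0195)^t    t·PV
  1        16.25        15.9392        15.9392
  2        16.25        15.6343        31.2686
  3        16.25        15.3353        46.0058
  4        16.25        15.0420        60.1678
  5        16.25        14.7543        73.7713
  6        16.25        14.4720        86.8323
  7        16.25        14.1952        99.3667
  8        16.25        13.9237       111.3898
  9        16.25        13.6574       122.9167
  10      516.25       425.5864     4,255.8642
  Σ                    558.5398     4,903.5224
Price P = Σ PV = 558.5398.
Macaulay duration = Σ(t·PV) / P = 4,903.5224 / 558.5398 = 8.77918 years.

8.779 years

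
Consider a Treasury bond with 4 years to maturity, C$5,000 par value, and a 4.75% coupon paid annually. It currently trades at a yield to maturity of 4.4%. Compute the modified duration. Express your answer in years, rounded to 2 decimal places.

3.58 years

Periodic yield y = 0.044. First find Macaulay duration:
  t   CF        PV=CF/(1+0.044)^t    t·PV
  1       237.50       227.4904       227.4904
  2       237.50       217.9027       435.8054
  3       237.50       208.7191       626.1572
  4     5,237.50     4,408.8167    17,635.2667
  Σ                  5,062.9289    18,924.7197
P = 5,062.9289; Macaulay duration = 18,924.7197 / 5,062.9289 = 3.73790 years.
Modified duration = D_Mac / (1 + y) = 3.73790 / 1.044 = 3.58036 years.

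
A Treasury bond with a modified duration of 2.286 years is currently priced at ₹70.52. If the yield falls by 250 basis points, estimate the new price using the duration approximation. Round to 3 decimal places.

₹74.550

Duration approximation: ΔP/P ≈ -D_mod · Δy = -2.286 × (-0.025) = +0.057150.
New price ≈ 70.52 × (1 + 0.057150) = 74.550218.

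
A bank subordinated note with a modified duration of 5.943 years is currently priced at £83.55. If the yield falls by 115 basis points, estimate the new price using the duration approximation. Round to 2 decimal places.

£89.26

Duration approximation: ΔP/P ≈ -D_mod · Δy = -5.943 × (-0.0115) = +0.0683445.
New price ≈ 83.55 × (1 + 0.0683445) = 89.260182975.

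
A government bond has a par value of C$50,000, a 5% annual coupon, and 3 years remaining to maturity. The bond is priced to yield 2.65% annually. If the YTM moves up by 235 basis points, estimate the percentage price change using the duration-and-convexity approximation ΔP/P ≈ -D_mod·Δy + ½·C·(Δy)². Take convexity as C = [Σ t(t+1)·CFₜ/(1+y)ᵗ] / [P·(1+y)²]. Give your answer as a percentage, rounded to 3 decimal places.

With y = 0.0265:
  t   CF        PV=CF/(1+0.0265)^t    t·PV        t(t+1)·PV
  1     2,500.00     2,435.4603     2,435.4603       4,870.9206
  2     2,500.00     2,372.5868     4,745.1735      14,235.5205
  3    52,500.00    48,538.0631   145,614.1894     582,456.7577
  Σ                 53,346.1102   152,794.8232     601,563.1988
P = 53,346.1102; D_Mac = 2.86422 yrs; D_mod = 2.79027 yrs; C = 10.70189.
Duration effect: -2.79027 × (+0.0235) = -0.065571
Convexity effect: 0.5 × 10.70189 × (0.0235)² = +0.0029551
ΔP/P ≈ -0.065571 + 0.0029551 = -0.062616 = -6.2616%.

-6.262%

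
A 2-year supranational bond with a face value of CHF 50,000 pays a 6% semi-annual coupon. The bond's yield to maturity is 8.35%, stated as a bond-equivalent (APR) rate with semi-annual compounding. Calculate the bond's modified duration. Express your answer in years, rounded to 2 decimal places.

1.84 years

Periodic yield y = 0.04175. First find Macaulay duration:
  t   CF        PV=CF/(1+0.04175)^t    t·PV
  1     1,500.00     1,439.8848     1,439.8848
  2     1,500.00     1,382.1788     2,764.3577
  3     1,500.00     1,326.7855     3,980.3566
  4    51,500.00    43,727.3534   174,909.4136
  Σ                 47,876.2026   183,094.0128
P = 47,876.2026; Macaulay duration = 183,094.0128 / 47,876.2026 = 3.82432 half-year periods = 1.91216 years.
Modified duration = D_Mac / (1 + y) = 1.91216 / 1.04175 = 1.83553 years.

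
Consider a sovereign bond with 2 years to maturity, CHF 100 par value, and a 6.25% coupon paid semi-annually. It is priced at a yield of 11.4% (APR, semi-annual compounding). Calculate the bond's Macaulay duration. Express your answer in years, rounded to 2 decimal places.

1.91 years

Periodic yield y = 0.057. Discount each cash flow and weight by its period:
  t   CF        PV=CF/(1+0.057)^t    t·PV
  1        3.125         2.9565         2.9565
  2        3.125         2.7970         5.5941
  3        3.125         2.6462         7.9386
  4      103.125        82.6160       330.4639
  Σ                     91.0157       346.9531
Price P = Σ PV = 91.0157.
Macaulay duration = Σ(t·PV) / P = 346.9531 / 91.0157 = 3.81201 half-year periods.
In years: 3.81201 / 2 = 1.90601 years.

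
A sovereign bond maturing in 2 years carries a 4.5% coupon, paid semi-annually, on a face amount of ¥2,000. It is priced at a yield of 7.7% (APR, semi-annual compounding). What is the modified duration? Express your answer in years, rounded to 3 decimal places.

Periodic yield y = 0.0385. First find Macaulay duration:
  t   CF        PV=CF/(1+0.0385)^t    t·PV
  1        45.00        43.3317        43.3317
  2        45.00        41.7253        83.4506
  3        45.00        40.1784       120.5353
  4     2,045.00     1,758.1961     7,032.7843
  Σ                  1,883.4316     7,280.1020
P = 1,883.4316; Macaulay duration = 7,280.1020 / 1,883.4316 = 3.86534 half-year periods = 1.93267 years.
Modified duration = D_Mac / (1 + y) = 1.93267 / 1.0385 = 1.86102 years.

1.861 years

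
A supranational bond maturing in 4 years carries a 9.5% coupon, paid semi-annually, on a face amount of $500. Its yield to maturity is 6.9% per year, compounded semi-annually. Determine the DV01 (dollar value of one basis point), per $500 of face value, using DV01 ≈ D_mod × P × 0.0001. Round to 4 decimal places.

Periodic yield y = 0.0345.
  t   CF        PV=CF/(1+0.0345)^t    t·PV
  1        23.75        22.9580        22.9580
  2        23.75        22.1923        44.3846
  3        23.75        21.4522        64.3566
  4        23.75        20.7368        82.9472
  5        23.75        20.0452       100.2262
  6        23.75        19.3767       116.2604
  7        23.75        18.7305       131.1137
  8       523.75       399.2823     3,194.2585
  Σ                    544.7741     3,756.5053
P = 544.7741; D_Mac = 6.89553 half-year periods = 3.44776 yrs; D_mod = 3.33278 yrs.
DV01 ≈ 3.33278 × 544.7741 × 0.0001 = 0.181561.

$0.1816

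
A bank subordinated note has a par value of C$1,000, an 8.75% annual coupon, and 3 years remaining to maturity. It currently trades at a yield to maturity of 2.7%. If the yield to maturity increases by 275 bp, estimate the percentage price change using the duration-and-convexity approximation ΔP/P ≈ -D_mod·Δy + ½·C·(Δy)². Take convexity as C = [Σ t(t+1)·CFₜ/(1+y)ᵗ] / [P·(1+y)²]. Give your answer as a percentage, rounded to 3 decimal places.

With y = 0.027:
  t   CF        PV=CF/(1+0.027)^t    t·PV        t(t+1)·PV
  1        87.50        85.1996        85.1996         170.3992
  2        87.50        82.9597       165.9194         497.7582
  3     1,087.50     1,003.9635     3,011.8906      12,047.5623
  Σ                  1,172.1228     3,263.0096      12,715.7197
P = 1,172.1228; D_Mac = 2.78385 yrs; D_mod = 2.71066 yrs; C = 10.28554.
Duration effect: -2.71066 × (+0.0275) = -0.074543
Convexity effect: 0.5 × 10.28554 × (0.0275)² = +0.0038892
ΔP/P ≈ -0.074543 + 0.0038892 = -0.070654 = -7.0654%.

-7.065%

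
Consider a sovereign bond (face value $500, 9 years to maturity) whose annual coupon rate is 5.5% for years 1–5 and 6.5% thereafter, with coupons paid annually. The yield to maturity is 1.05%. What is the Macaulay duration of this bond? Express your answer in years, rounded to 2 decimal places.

Periodic yield y = 0.0105. Discount each cash flow and weight by its year:
  t   CF        PV=CF/(1+0.0105)^t    t·PV
  1        27.50        27.2143        27.2143
  2        27.50        26.9315        53.8629
  3        27.50        26.6516        79.9549
  4        27.50        26.3747       105.4988
  5        27.50        26.1006       130.5032
  6        32.50        30.5257       183.1541
  7        32.50        30.2085       211.4595
  8        32.50        29.8946       239.1568
  9       532.50       484.7220     4,362.4982
  Σ                    708.6235     5,393.3027
Price P = Σ PV = 708.6235.
Macaulay duration = Σ(t·PV) / P = 5,393.3027 / 708.6235 = 7.61096 years.

7.61 years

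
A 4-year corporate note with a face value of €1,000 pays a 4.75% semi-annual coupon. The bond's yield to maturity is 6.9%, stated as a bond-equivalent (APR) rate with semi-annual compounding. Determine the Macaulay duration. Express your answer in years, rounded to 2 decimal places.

3.68 years

Periodic yield y = 0.0345. Discount each cash flow and weight by its period:
  t   CF        PV=CF/(1+0.0345)^t    t·PV
  1        23.75        22.9580        22.9580
  2        23.75        22.1923        44.3846
  3        23.75        21.4522        64.3566
  4        23.75        20.7368        82.9472
  5        23.75        20.0452       100.2262
  6        23.75        19.3767       116.2604
  7        23.75        18.7305       131.1137
  8     1,023.75       780.4588     6,243.6700
  Σ                    925.9505     6,805.9167
Price P = Σ PV = 925.9505.
Macaulay duration = Σ(t·PV) / P = 6,805.9167 / 925.9505 = 7.35019 half-year periods.
In years: 7.35019 / 2 = 3.67510 years.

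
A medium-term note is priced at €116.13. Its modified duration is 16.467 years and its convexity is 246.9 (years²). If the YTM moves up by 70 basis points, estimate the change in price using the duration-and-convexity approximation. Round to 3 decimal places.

Duration effect: -D_mod·Δy = -16.467 × (+0.007) = -0.115269
Convexity effect: ½·C·(Δy)² = 0.5 × 246.9 × (0.007)² = +0.00604905
ΔP/P ≈ -0.115269 + 0.00604905 = -0.10921995
ΔP ≈ 116.13 × (-0.10921995) = -12.6837127935.

-€12.684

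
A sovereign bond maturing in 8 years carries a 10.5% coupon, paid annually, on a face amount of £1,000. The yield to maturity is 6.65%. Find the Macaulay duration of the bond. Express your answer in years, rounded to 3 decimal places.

6.022 years

Periodic yield y = 0.0665. Discount each cash flow and weight by its year:
  t   CF        PV=CF/(1+0.0665)^t    t·PV
  1       105.00        98.4529        98.4529
  2       105.00        92.3140       184.6280
  3       105.00        86.5579       259.6737
  4       105.00        81.1607       324.6429
  5       105.00        76.1001       380.5003
  6       105.00        71.3550       428.1297
  7       105.00        66.9057       468.3401
  8     1,105.00       660.1998     5,281.5985
  Σ                  1,233.0461     7,425.9661
Price P = Σ PV = 1,233.0461.
Macaulay duration = Σ(t·PV) / P = 7,425.9661 / 1,233.0461 = 6.02246 years.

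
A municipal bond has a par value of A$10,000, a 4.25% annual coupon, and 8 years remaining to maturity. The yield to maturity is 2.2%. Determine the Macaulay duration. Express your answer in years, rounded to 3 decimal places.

Periodic yield y = 0.022. Discount each cash flow and weight by its year:
  t   CF        PV=CF/(1+0.022)^t    t·PV
  1       425.00       415.8513       415.8513
  2       425.00       406.8995       813.7990
  3       425.00       398.1404     1,194.4212
  4       425.00       389.5699     1,558.2794
  5       425.00       381.1838     1,905.9191
  6       425.00       372.9783     2,237.8697
  7       425.00       364.9494     2,554.6458
  8    10,425.00     8,759.2898    70,074.3187
  Σ                 11,488.8624    80,755.1042
Price P = Σ PV = 11,488.8624.
Macaulay duration = Σ(t·PV) / P = 80,755.1042 / 11,488.8624 = 7.02899 years.

7.029 years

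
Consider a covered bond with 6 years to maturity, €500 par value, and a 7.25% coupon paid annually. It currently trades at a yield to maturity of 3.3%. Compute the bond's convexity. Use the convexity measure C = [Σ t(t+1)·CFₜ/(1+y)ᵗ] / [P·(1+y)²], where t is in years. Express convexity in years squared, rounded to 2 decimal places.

With y = 0.033:
  t   CF        PV=CF/(1+0.033)^t    t·PV        t(t+1)·PV
  1        36.25        35.0920        35.0920          70.1839
  2        36.25        33.9709        67.9418         203.8255
  3        36.25        32.8857        98.6571         394.6284
  4        36.25        31.8351       127.3405         636.7027
  5        36.25        30.8181       154.0907         924.5442
  6       536.25       441.3320     2,647.9917      18,535.9422
  Σ                    605.9338     3,131.1139      20,765.8269
P = 605.9338.
Convexity = Σ t(t+1)·PV / [P·(1+y)²] = 20,765.8269 / (605.9338 × 1.067089) = 32.11614.

32.12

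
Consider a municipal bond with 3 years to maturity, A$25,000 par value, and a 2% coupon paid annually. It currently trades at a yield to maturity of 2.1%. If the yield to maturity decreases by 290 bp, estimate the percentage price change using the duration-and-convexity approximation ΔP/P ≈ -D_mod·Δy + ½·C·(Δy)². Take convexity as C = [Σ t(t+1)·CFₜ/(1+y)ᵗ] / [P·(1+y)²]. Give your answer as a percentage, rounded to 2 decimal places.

With y = 0.021:
  t   CF        PV=CF/(1+0.021)^t    t·PV        t(t+1)·PV
  1       500.00       489.7160       489.7160         979.4319
  2       500.00       479.6435       959.2869       2,877.8607
  3    25,500.00    23,958.6837    71,876.0511     287,504.2045
  Σ                 24,928.0431    73,325.0540     291,361.4971
P = 24,928.0431; D_Mac = 2.94147 yrs; D_mod = 2.88097 yrs; C = 11.21224.
Duration effect: -2.88097 × (-0.029) = +0.083548
Convexity effect: 0.5 × 11.21224 × (-0.029)² = +0.0047147
ΔP/P ≈ +0.083548 + 0.0047147 = +0.088263 = +8.8263%.

+8.83%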